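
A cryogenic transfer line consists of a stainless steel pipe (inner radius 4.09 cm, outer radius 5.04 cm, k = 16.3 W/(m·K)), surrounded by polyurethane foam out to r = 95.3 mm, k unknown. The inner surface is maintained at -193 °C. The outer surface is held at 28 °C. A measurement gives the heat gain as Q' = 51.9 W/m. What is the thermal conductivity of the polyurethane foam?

k = 0.0238 W/m·K

ΣR = ΔT/Q' = |-193 − 28|/51.9 = 4.258 m·K/W
Known resistances:
  R'_stainless steel = ln(0.0504/0.0409)/(2πk) = 0.2089/(2π·16.3) = 0.002039 m·K/W
R_polyurethane foam = ΣR − ΣR_known = 4.258 − 0.002039 = 4.256 m·K/W
ln(r₂/r₁)/(2πk) = 4.256 ⇒ k = 0.6370/(2π·4.256) = 0.0238 W/m·K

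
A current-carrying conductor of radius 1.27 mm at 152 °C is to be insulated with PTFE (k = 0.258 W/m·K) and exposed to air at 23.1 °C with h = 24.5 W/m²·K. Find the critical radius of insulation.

r_cr = 1.05 cm

For a cylinder, r_cr = k_ins/h = 0.258/24.5 = 0.0105 m = 1.05 cm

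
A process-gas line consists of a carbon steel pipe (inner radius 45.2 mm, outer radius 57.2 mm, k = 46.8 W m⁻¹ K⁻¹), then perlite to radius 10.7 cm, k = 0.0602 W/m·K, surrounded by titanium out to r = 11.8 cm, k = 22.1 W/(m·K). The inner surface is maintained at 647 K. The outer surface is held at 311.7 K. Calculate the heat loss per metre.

Series thermal resistances, inner to outer:
  R'_carbon steel = ln(0.0572/0.0452)/(2πk) = 0.2355/(2π·46.8) = 8.007×10^-4 m·K/W
  R'_perlite = ln(0.107/0.0572)/(2πk) = 0.6263/(2π·0.0602) = 1.656 m·K/W
  R'_titanium = ln(0.118/0.107)/(2πk) = 0.09786/(2π·22.1) = 7.047×10^-4 m·K/W
ΣR = 8.007×10^-4 + 1.656 + 7.047×10^-4 = 1.658 m·K/W
Q' = ΔT/ΣR = (647 K − 311.7 K)/1.658 = 202 W/m

Q' = 202 W/m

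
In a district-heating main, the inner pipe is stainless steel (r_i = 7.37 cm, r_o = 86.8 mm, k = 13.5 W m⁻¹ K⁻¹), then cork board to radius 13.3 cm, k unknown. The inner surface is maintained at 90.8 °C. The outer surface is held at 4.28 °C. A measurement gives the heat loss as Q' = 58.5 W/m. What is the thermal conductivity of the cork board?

ΣR = ΔT/Q' = |90.8 − 4.28|/58.5 = 1.479 m·K/W
Known resistances:
  R'_stainless steel = ln(0.0868/0.0737)/(2πk) = 0.1636/(2π·13.5) = 0.001929 m·K/W
R_cork board = ΣR − ΣR_known = 1.479 − 0.001929 = 1.477 m·K/W
ln(r₂/r₁)/(2πk) = 1.477 ⇒ k = 0.4267/(2π·1.477) = 0.0460 W/m·K

k = 0.0460 W/m·K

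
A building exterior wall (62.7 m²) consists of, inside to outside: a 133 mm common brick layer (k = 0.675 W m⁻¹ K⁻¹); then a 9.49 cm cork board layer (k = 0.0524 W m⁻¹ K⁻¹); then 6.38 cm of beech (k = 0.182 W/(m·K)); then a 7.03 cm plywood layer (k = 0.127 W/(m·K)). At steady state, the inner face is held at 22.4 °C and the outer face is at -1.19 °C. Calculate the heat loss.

Treat each layer as a resistance in series:
  R_common brick = L/(kA) = 0.133/(0.675·62.7) = 0.003143 K/W
  R_cork board = L/(kA) = 0.0949/(0.0524·62.7) = 0.02888 K/W
  R_beech = L/(kA) = 0.0638/(0.182·62.7) = 0.005591 K/W
  R_plywood = L/(kA) = 0.0703/(0.127·62.7) = 0.008828 K/W
ΣR = 0.003143 + 0.02888 + 0.005591 + 0.008828 = 0.04644 K/W
Q = ΔT/ΣR = (22.4 °C − -1.19 °C)/0.04644 = 508 W

Q = 508 W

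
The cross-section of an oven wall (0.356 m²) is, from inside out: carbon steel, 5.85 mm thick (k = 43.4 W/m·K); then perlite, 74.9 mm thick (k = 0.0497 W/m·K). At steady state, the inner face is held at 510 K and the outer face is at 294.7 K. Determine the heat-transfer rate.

Resistance network (inner→outer):
  R_carbon steel = L/(kA) = 0.00585/(43.4·0.356) = 3.786×10^-4 K/W
  R_perlite = L/(kA) = 0.0749/(0.0497·0.356) = 4.233 K/W
ΣR = 3.786×10^-4 + 4.233 = 4.233 K/W
Q = ΔT/ΣR = (510 K − 294.7 K)/4.233 = 50.9 W

Q = 50.9 W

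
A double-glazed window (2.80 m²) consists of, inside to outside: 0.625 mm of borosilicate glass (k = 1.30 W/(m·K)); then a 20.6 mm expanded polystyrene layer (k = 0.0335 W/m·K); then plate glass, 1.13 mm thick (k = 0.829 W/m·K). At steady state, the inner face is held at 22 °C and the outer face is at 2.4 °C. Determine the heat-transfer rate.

Resistance network (inner→outer):
  R_borosilicate glass = L/(kA) = 6.25×10^-4/(1.30·2.80) = 1.717×10^-4 K/W
  R_expanded polystyrene = L/(kA) = 0.0206/(0.0335·2.80) = 0.2196 K/W
  R_plate glass = L/(kA) = 0.00113/(0.829·2.80) = 4.868×10^-4 K/W
ΣR = 1.717×10^-4 + 0.2196 + 4.868×10^-4 = 0.2203 K/W
Q = ΔT/ΣR = (22 °C − 2.4 °C)/0.2203 = 89.0 W

Q = 89.0 W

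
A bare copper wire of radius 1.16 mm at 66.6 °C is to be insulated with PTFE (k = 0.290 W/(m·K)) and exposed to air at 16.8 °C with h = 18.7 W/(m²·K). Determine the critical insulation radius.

r_cr = 1.55 cm

For a cylinder, r_cr = k_ins/h = 0.290/18.7 = 0.0155 m = 1.55 cm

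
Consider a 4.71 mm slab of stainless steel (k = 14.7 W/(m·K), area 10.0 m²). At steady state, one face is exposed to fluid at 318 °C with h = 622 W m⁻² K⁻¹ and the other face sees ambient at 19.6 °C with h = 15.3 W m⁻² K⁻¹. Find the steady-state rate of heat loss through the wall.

Q = 44300 W

Treat each layer as a resistance in series:
  R_conv,in = 1/(hA) = 1/(622·10.0) = 1.608×10^-4 K/W
  R_stainless steel = L/(kA) = 0.00471/(14.7·10.0) = 3.204×10^-5 K/W
  R_conv,out = 1/(hA) = 1/(15.3·10.0) = 0.006536 K/W
ΣR = 1.608×10^-4 + 3.204×10^-5 + 0.006536 = 0.006729 K/W
Q = ΔT/ΣR = (318 °C − 19.6 °C)/0.006729 = 44300 W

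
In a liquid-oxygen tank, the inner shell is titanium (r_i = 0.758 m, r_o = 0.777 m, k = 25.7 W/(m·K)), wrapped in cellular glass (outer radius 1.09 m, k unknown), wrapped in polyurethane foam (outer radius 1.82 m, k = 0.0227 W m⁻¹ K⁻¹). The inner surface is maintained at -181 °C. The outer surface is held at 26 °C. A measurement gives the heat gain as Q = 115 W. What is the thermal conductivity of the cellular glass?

ΣR = ΔT/Q = |-181 − 26|/115 = 1.800 K/W
Known resistances:
  R_titanium = (1/0.758 − 1/0.777)/(4πk) = 0.03226/(4π·25.7) = 9.989×10^-5 K/W
  R_polyurethane foam = (1/1.09 − 1/1.82)/(4πk) = 0.3680/(4π·0.0227) = 1.290 K/W
R_cellular glass = ΣR − ΣR_known = 1.800 − 1.290 = 0.5100 K/W
(1/r₁−1/r₂)/(4πk) = 0.5100 ⇒ k = 0.3696/(4π·0.5100) = 0.0577 W/m·K

k = 0.0577 W/m·K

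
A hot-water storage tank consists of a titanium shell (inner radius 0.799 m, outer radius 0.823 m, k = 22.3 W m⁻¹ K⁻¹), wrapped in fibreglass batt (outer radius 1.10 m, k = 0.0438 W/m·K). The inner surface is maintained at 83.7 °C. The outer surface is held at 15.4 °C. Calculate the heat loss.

Series thermal resistances, inner to outer:
  R_titanium = (1/0.799 − 1/0.823)/(4πk) = 0.03650/(4π·22.3) = 1.302×10^-4 K/W
  R_fibreglass batt = (1/0.823 − 1/1.10)/(4πk) = 0.3060/(4π·0.0438) = 0.5559 K/W
ΣR = 1.302×10^-4 + 0.5559 = 0.5560 K/W
Q = ΔT/ΣR = (83.7 °C − 15.4 °C)/0.5560 = 123 W

Q = 123 W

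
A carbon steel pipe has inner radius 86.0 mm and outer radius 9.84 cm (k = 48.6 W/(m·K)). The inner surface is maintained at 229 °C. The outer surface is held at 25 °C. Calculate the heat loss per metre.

Q' = 2πk·ΔT/ln(r₂/r₁) = 2π × 48.6 × 204 / ln(0.0984/0.0860) = 4.62×10^5 W/m

Q' = 462 kW/m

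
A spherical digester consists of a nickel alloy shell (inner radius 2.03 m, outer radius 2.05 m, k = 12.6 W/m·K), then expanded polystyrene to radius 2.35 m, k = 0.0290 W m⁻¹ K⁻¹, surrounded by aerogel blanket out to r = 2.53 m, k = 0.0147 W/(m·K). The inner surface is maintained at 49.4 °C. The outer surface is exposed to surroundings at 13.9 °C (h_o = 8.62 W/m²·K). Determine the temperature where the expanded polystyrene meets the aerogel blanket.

T = 31.4 °C

Treat each layer as a resistance in series:
  R_nickel alloy = (1/2.03 − 1/2.05)/(4πk) = 0.004806/(4π·12.6) = 3.035×10^-5 K/W
  R_expanded polystyrene = (1/2.05 − 1/2.35)/(4πk) = 0.06227/(4π·0.0290) = 0.1709 K/W
  R_aerogel blanket = (1/2.35 − 1/2.53)/(4πk) = 0.03027/(4π·0.0147) = 0.1639 K/W
  R_conv,out = 1/(4πr²h) = 1/(4π·2.53²·8.62) = 0.001442 K/W
ΣR = 3.035×10^-5 + 0.1709 + 0.1639 + 0.001442 = 0.3363 K/W
Q = ΔT/ΣR = (49.4 °C − 13.9 °C)/0.3363 = 105.6 W
From the inner boundary to the expanded polystyrene/aerogel blanket interface, ΣR_partial = 0.1709 K/W.
T_interface = T_in − Q·ΣR_partial = 49.4 °C − (105.6)(0.1709) = 31.4 °C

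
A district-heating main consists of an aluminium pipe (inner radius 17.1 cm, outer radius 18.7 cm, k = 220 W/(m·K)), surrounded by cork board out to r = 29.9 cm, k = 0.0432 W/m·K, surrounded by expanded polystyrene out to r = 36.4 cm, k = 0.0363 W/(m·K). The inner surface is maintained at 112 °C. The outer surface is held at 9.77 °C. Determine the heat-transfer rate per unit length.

Series thermal resistances, inner to outer:
  R'_aluminium = ln(0.187/0.171)/(2πk) = 0.08945/(2π·220) = 6.471×10^-5 m·K/W
  R'_cork board = ln(0.299/0.187)/(2πk) = 0.4693/(2π·0.0432) = 1.729 m·K/W
  R'_expanded polystyrene = ln(0.364/0.299)/(2πk) = 0.1967/(2π·0.0363) = 0.8625 m·K/W
ΣR = 6.471×10^-5 + 1.729 + 0.8625 = 2.592 m·K/W
Q' = ΔT/ΣR = (112 °C − 9.77 °C)/2.592 = 39.4 W/m

Q' = 39.4 W/m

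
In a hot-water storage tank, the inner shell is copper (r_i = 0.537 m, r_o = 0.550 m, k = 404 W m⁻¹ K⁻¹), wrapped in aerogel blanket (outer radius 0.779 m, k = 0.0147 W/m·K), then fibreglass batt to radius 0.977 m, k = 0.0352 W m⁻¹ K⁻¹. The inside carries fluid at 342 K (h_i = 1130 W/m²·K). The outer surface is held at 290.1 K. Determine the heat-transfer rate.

Q = 14.9 W

Treat each layer as a resistance in series:
  R_conv,in = 1/(4πr²h) = 1/(4π·0.537²·1130) = 2.442×10^-4 K/W
  R_copper = (1/0.537 − 1/0.550)/(4πk) = 0.04402/(4π·404) = 8.670×10^-6 K/W
  R_aerogel blanket = (1/0.550 − 1/0.779)/(4πk) = 0.5345/(4π·0.0147) = 2.893 K/W
  R_fibreglass batt = (1/0.779 − 1/0.977)/(4πk) = 0.2602/(4π·0.0352) = 0.5881 K/W
ΣR = 2.442×10^-4 + 8.670×10^-6 + 2.893 + 0.5881 = 3.481 K/W
Q = ΔT/ΣR = (342 K − 290.1 K)/3.481 = 14.9 W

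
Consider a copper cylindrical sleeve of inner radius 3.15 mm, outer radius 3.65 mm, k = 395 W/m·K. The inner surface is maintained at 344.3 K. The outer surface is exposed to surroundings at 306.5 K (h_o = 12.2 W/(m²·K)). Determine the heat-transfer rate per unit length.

Treat each layer as a resistance in series:
  R'_copper = ln(0.00365/0.00315)/(2πk) = 0.1473/(2π·395) = 5.936×10^-5 m·K/W
  R'_conv,out = 1/(2πr h) = 1/(2π·0.00365·12.2) = 3.574 m·K/W
ΣR = 5.936×10^-5 + 3.574 = 3.574 m·K/W
Q' = ΔT/ΣR = (344.3 K − 306.5 K)/3.574 = 10.6 W/m

Q' = 10.6 W/m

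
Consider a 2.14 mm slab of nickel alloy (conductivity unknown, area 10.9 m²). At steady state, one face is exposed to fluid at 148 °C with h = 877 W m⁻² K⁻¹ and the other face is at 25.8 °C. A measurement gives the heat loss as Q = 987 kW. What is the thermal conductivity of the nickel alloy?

k = 10.2 W/m·K

ΣR = ΔT/Q = |148 − 25.8|/9.87×10^5 = 1.238×10^-4 K/W
Known resistances:
  R_conv,in = 1/(hA) = 1/(877·10.9) = 1.046×10^-4 K/W
R_nickel alloy = ΣR − ΣR_known = 1.238×10^-4 − 1.046×10^-4 = 1.920×10^-5 K/W
L/(kA) = 1.920×10^-5 ⇒ k = 0.00214/(1.920×10^-5·10.9) = 10.2 W/m·K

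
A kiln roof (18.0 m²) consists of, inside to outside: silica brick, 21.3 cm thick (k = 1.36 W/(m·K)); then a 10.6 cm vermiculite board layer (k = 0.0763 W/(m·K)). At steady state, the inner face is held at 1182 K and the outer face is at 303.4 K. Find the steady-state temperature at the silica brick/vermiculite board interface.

T = 1093 K

Resistance network (inner→outer):
  R_silica brick = L/(kA) = 0.213/(1.36·18.0) = 0.008701 K/W
  R_vermiculite board = L/(kA) = 0.106/(0.0763·18.0) = 0.07718 K/W
ΣR = 0.008701 + 0.07718 = 0.08588 K/W
Q = ΔT/ΣR = (1182 K − 303.4 K)/0.08588 = 10230 W
From the inner boundary to the silica brick/vermiculite board interface, ΣR_partial = 0.008701 K/W.
T_interface = T_in − Q·ΣR_partial = 1182 K − (10230)(0.008701) = 1093 K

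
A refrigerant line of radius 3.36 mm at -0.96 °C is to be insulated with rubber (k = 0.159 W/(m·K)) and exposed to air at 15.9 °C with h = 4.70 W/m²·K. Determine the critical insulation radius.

For a cylinder, r_cr = k_ins/h = 0.159/4.70 = 0.0338 m = 3.38 cm

r_cr = 3.38 cm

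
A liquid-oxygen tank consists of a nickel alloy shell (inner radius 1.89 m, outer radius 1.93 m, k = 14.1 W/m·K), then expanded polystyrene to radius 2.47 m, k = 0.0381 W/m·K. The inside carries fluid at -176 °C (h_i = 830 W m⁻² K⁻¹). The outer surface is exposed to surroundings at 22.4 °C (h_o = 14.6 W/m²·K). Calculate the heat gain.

Q = 835 W

Series thermal resistances, inner to outer:
  R_conv,in = 1/(4πr²h) = 1/(4π·1.89²·830) = 2.684×10^-5 K/W
  R_nickel alloy = (1/1.89 − 1/1.93)/(4πk) = 0.01097/(4π·14.1) = 6.189×10^-5 K/W
  R_expanded polystyrene = (1/1.93 − 1/2.47)/(4πk) = 0.1133/(4π·0.0381) = 0.2366 K/W
  R_conv,out = 1/(4πr²h) = 1/(4π·2.47²·14.6) = 8.934×10^-4 K/W
ΣR = 2.684×10^-5 + 6.189×10^-5 + 0.2366 + 8.934×10^-4 = 0.2376 K/W
Q = ΔT/ΣR = (-176 °C − 22.4 °C)/0.2376 = -835 W
(Negative Q ⇒ heat flows inward; heat gain = 835 W.)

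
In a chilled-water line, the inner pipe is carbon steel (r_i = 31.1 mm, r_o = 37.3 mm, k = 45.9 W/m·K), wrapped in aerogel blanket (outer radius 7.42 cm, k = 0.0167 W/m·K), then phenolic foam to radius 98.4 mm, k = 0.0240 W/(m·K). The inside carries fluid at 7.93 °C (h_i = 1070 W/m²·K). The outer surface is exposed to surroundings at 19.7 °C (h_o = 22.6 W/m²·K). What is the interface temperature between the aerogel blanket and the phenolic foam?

Treat each layer as a resistance in series:
  R'_conv,in = 1/(2πr h) = 1/(2π·0.0311·1070) = 0.004783 m·K/W
  R'_carbon steel = ln(0.0373/0.0311)/(2πk) = 0.1818/(2π·45.9) = 6.303×10^-4 m·K/W
  R'_aerogel blanket = ln(0.0742/0.0373)/(2πk) = 0.6878/(2π·0.0167) = 6.555 m·K/W
  R'_phenolic foam = ln(0.0984/0.0742)/(2πk) = 0.2823/(2π·0.0240) = 1.872 m·K/W
  R'_conv,out = 1/(2πr h) = 1/(2π·0.0984·22.6) = 0.07157 m·K/W
ΣR = 0.004783 + 6.303×10^-4 + 6.555 + 1.872 + 0.07157 = 8.504 m·K/W
Q' = ΔT/ΣR = (7.93 °C − 19.7 °C)/8.504 = -1.384 W/m
From the inner boundary to the aerogel blanket/phenolic foam interface, ΣR_partial = 6.560 m·K/W.
T_interface = T_in − Q'·ΣR_partial = 7.93 °C − (-1.384)(6.560) = 17.0 °C

T = 17.0 °C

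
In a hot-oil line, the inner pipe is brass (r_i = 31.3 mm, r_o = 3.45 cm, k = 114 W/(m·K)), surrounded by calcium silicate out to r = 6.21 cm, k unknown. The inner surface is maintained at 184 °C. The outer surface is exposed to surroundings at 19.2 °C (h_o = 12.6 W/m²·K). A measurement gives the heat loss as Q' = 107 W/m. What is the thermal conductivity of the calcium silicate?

k = 0.0700 W/m·K

ΣR = ΔT/Q' = |184 − 19.2|/107 = 1.540 m·K/W
Known resistances:
  R'_brass = ln(0.0345/0.0313)/(2πk) = 0.09734/(2π·114) = 1.359×10^-4 m·K/W
  R'_conv,out = 1/(2πr h) = 1/(2π·0.0621·12.6) = 0.2034 m·K/W
R_calcium silicate = ΣR − ΣR_known = 1.540 − 0.2035 = 1.337 m·K/W
ln(r₂/r₁)/(2πk) = 1.337 ⇒ k = 0.5878/(2π·1.337) = 0.0700 W/m·K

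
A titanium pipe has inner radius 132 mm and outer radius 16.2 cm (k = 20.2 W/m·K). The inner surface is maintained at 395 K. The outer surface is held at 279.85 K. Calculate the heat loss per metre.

Q' = 2πk·ΔT/ln(r₂/r₁) = 2π × 20.2 × 115.15 / ln(0.162/0.132) = 71400 W/m

Q' = 71400 W/m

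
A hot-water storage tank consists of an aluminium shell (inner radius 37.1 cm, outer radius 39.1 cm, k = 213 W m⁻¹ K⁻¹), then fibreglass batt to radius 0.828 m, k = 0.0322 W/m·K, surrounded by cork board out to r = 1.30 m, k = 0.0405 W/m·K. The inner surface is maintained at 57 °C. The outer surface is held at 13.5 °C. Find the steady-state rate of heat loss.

Q = 10.4 W

Treat each layer as a resistance in series:
  R_aluminium = (1/0.371 − 1/0.391)/(4πk) = 0.1379/(4π·213) = 5.151×10^-5 K/W
  R_fibreglass batt = (1/0.391 − 1/0.828)/(4πk) = 1.350/(4π·0.0322) = 3.336 K/W
  R_cork board = (1/0.828 − 1/1.30)/(4πk) = 0.4385/(4π·0.0405) = 0.8616 K/W
ΣR = 5.151×10^-5 + 3.336 + 0.8616 = 4.198 K/W
Q = ΔT/ΣR = (57 °C − 13.5 °C)/4.198 = 10.4 W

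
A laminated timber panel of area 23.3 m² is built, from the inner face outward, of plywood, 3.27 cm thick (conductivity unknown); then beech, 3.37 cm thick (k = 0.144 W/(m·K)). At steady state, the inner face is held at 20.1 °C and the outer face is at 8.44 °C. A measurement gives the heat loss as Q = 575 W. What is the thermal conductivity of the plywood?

k = 0.137 W/m·K

ΣR = ΔT/Q = |20.1 − 8.44|/575 = 0.02028 K/W
Known resistances:
  R_beech = L/(kA) = 0.0337/(0.144·23.3) = 0.01004 K/W
R_plywood = ΣR − ΣR_known = 0.02028 − 0.01004 = 0.01024 K/W
L/(kA) = 0.01024 ⇒ k = 0.0327/(0.01024·23.3) = 0.137 W/m·K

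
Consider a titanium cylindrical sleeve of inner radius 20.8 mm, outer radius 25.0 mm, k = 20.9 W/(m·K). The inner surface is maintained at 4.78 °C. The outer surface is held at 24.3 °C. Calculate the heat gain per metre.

Q' = 2πk·ΔT/ln(r₂/r₁) = 2π × 20.9 × 19.52 / ln(0.0250/0.0208) = 13900 W/m

Q' = 13.9 kW/m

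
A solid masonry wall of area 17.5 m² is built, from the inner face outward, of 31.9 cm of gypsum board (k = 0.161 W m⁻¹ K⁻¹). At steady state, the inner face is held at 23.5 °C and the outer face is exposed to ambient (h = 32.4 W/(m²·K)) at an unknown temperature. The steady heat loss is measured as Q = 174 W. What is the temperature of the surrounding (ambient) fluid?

Series resistances:
  R_gypsum board = L/(kA) = 0.319/(0.161·17.5) = 0.1132 K/W
  R_conv,out = 1/(hA) = 1/(32.4·17.5) = 0.001764 K/W
ΣR = 0.1150 K/W
ΔT = Q·ΣR = 174 × 0.1150 = 20.01 K
Heat flows outward, so T_out = T_in − ΔT = 23.5 − 20.01 = 3.49 °C

T_out = 3.49 °C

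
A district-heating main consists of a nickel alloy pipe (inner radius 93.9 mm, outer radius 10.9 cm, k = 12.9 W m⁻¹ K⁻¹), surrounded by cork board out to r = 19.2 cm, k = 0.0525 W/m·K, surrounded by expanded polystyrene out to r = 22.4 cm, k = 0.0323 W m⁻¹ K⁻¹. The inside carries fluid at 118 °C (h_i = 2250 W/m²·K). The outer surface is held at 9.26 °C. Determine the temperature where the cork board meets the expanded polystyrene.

T = 42.6 °C

Resistance network (inner→outer):
  R'_conv,in = 1/(2πr h) = 1/(2π·0.0939·2250) = 7.533×10^-4 m·K/W
  R'_nickel alloy = ln(0.109/0.0939)/(2πk) = 0.1491/(2π·12.9) = 0.001840 m·K/W
  R'_cork board = ln(0.192/0.109)/(2πk) = 0.5661/(2π·0.0525) = 1.716 m·K/W
  R'_expanded polystyrene = ln(0.224/0.192)/(2πk) = 0.1542/(2π·0.0323) = 0.7596 m·K/W
ΣR = 7.533×10^-4 + 0.001840 + 1.716 + 0.7596 = 2.478 m·K/W
Q' = ΔT/ΣR = (118 °C − 9.26 °C)/2.478 = 43.88 W/m
From the inner boundary to the cork board/expanded polystyrene interface, ΣR_partial = 1.719 m·K/W.
T_interface = T_in − Q'·ΣR_partial = 118 °C − (43.88)(1.719) = 42.6 °C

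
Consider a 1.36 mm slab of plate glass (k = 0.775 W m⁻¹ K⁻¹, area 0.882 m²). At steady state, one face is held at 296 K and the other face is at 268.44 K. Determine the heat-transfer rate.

Q = 13.9 kW

Q = kA·ΔT/L = 0.775 × 0.882 × |296 K − 268.44 K| / 0.00136 = 13900 W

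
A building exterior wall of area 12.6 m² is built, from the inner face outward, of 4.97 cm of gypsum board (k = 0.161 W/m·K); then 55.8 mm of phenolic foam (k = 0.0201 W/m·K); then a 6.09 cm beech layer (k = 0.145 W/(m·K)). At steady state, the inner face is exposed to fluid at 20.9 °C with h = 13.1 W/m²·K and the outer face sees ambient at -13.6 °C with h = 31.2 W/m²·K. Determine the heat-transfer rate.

Resistance network (inner→outer):
  R_conv,in = 1/(hA) = 1/(13.1·12.6) = 0.006058 K/W
  R_gypsum board = L/(kA) = 0.0497/(0.161·12.6) = 0.02450 K/W
  R_phenolic foam = L/(kA) = 0.0558/(0.0201·12.6) = 0.2203 K/W
  R_beech = L/(kA) = 0.0609/(0.145·12.6) = 0.03333 K/W
  R_conv,out = 1/(hA) = 1/(31.2·12.6) = 0.002544 K/W
ΣR = 0.006058 + 0.02450 + 0.2203 + 0.03333 + 0.002544 = 0.2867 K/W
Q = ΔT/ΣR = (20.9 °C − -13.6 °C)/0.2867 = 120 W

Q = 120 W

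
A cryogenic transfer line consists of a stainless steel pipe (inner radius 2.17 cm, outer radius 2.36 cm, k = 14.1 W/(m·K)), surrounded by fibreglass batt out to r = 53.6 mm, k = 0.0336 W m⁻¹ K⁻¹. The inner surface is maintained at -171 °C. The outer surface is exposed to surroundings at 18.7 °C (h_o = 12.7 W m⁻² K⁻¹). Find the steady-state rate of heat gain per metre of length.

Series thermal resistances, inner to outer:
  R'_stainless steel = ln(0.0236/0.0217)/(2πk) = 0.08393/(2π·14.1) = 9.474×10^-4 m·K/W
  R'_fibreglass batt = ln(0.0536/0.0236)/(2πk) = 0.8203/(2π·0.0336) = 3.886 m·K/W
  R'_conv,out = 1/(2πr h) = 1/(2π·0.0536·12.7) = 0.2338 m·K/W
ΣR = 9.474×10^-4 + 3.886 + 0.2338 = 4.121 m·K/W
Q' = ΔT/ΣR = (-171 °C − 18.7 °C)/4.121 = -46.0 W/m
(Negative Q' ⇒ heat flows inward; heat gain = 46.0 W/m.)

Q' = 46.0 W/m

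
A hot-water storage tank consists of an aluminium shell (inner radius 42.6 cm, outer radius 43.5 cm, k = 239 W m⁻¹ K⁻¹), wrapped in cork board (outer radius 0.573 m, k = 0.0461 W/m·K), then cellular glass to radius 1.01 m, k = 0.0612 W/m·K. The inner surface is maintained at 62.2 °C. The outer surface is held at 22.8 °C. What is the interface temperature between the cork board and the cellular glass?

Resistance network (inner→outer):
  R_aluminium = (1/0.426 − 1/0.435)/(4πk) = 0.04857/(4π·239) = 1.617×10^-5 K/W
  R_cork board = (1/0.435 − 1/0.573)/(4πk) = 0.5536/(4π·0.0461) = 0.9557 K/W
  R_cellular glass = (1/0.573 − 1/1.01)/(4πk) = 0.7551/(4π·0.0612) = 0.9818 K/W
ΣR = 1.617×10^-5 + 0.9557 + 0.9818 = 1.938 K/W
Q = ΔT/ΣR = (62.2 °C − 22.8 °C)/1.938 = 20.33 W
From the inner boundary to the cork board/cellular glass interface, ΣR_partial = 0.9557 K/W.
T_interface = T_in − Q·ΣR_partial = 62.2 °C − (20.33)(0.9557) = 42.8 °C

T = 42.8 °C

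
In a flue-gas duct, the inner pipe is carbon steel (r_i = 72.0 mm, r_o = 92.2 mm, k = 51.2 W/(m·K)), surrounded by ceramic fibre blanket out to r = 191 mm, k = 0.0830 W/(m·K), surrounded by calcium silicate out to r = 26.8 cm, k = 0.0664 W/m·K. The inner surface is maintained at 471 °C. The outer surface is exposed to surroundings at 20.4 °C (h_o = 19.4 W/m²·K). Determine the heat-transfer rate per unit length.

Resistance network (inner→outer):
  R'_carbon steel = ln(0.0922/0.0720)/(2πk) = 0.2473/(2π·51.2) = 7.687×10^-4 m·K/W
  R'_ceramic fibre blanket = ln(0.191/0.0922)/(2πk) = 0.7283/(2π·0.0830) = 1.397 m·K/W
  R'_calcium silicate = ln(0.268/0.191)/(2πk) = 0.3387/(2π·0.0664) = 0.8119 m·K/W
  R'_conv,out = 1/(2πr h) = 1/(2π·0.268·19.4) = 0.03061 m·K/W
ΣR = 7.687×10^-4 + 1.397 + 0.8119 + 0.03061 = 2.240 m·K/W
Q' = ΔT/ΣR = (471 °C − 20.4 °C)/2.240 = 201 W/m

Q' = 201 W/m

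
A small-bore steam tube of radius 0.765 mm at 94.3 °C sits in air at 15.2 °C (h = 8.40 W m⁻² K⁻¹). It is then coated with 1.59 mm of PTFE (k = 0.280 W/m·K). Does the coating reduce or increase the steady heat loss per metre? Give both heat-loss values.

increases: 3.19 → 9.11 W/m

Critical radius for a cylinder: r_cr = k/h = 0.0333 m = 3.33 cm.
Outer radius after coating: r₂ = 7.65×10^-4 + 0.00159 = 0.002355 m.
Since r₁ < r_cr and r₂ ≤ r_cr, the coating moves toward the maximum at r_cr — heat loss rises.
Bare: R = 1/(2πr₁h) = 24.77 m·K/W; Q = 79.1/24.77 = 3.19 W/m.
Coated: R = R_cond + R_conv = 8.685 m·K/W; Q = 79.1/8.685 = 9.11 W/m.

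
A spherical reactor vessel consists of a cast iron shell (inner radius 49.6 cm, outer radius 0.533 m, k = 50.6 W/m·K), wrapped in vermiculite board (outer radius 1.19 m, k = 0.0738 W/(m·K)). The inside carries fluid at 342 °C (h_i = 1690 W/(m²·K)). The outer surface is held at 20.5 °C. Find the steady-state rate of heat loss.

Resistance network (inner→outer):
  R_conv,in = 1/(4πr²h) = 1/(4π·0.496²·1690) = 1.914×10^-4 K/W
  R_cast iron = (1/0.496 − 1/0.533)/(4πk) = 0.1400/(4π·50.6) = 2.201×10^-4 K/W
  R_vermiculite board = (1/0.533 − 1/1.19)/(4πk) = 1.036/(4π·0.0738) = 1.117 K/W
ΣR = 1.914×10^-4 + 2.201×10^-4 + 1.117 = 1.117 K/W
Q = ΔT/ΣR = (342 °C − 20.5 °C)/1.117 = 288 W

Q = 288 W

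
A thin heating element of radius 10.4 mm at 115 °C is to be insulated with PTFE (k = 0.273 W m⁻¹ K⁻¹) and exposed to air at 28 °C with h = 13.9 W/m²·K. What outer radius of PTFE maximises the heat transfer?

For a cylinder, r_cr = k_ins/h = 0.273/13.9 = 0.0196 m = 1.96 cm

r_cr = 1.96 cm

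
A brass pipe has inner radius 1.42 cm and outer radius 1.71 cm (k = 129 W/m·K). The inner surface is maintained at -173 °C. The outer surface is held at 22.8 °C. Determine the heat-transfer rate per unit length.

Q' = 854 kW/m

Q' = 2πk·ΔT/ln(r₂/r₁) = 2π × 129 × 195.8 / ln(0.0171/0.0142) = 8.54×10^5 W/m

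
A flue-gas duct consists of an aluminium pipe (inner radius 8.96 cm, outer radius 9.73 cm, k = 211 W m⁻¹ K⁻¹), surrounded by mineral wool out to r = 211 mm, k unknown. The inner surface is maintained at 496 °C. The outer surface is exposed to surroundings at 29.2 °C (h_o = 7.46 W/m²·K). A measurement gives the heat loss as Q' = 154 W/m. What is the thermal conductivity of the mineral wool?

ΣR = ΔT/Q' = |496 − 29.2|/154 = 3.031 m·K/W
Known resistances:
  R'_aluminium = ln(0.0973/0.0896)/(2πk) = 0.08244/(2π·211) = 6.219×10^-5 m·K/W
  R'_conv,out = 1/(2πr h) = 1/(2π·0.211·7.46) = 0.1011 m·K/W
R_mineral wool = ΣR − ΣR_known = 3.031 − 0.1012 = 2.930 m·K/W
ln(r₂/r₁)/(2πk) = 2.930 ⇒ k = 0.7741/(2π·2.930) = 0.0420 W/m·K

k = 0.0420 W/m·K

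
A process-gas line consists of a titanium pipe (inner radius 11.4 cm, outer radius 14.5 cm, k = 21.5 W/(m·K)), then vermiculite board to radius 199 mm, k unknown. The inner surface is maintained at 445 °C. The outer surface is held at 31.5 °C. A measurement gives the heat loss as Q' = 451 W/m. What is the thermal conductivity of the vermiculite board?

ΣR = ΔT/Q' = |445 − 31.5|/451 = 0.9169 m·K/W
Known resistances:
  R'_titanium = ln(0.145/0.114)/(2πk) = 0.2405/(2π·21.5) = 0.001781 m·K/W
R_vermiculite board = ΣR − ΣR_known = 0.9169 − 0.001781 = 0.9151 m·K/W
ln(r₂/r₁)/(2πk) = 0.9151 ⇒ k = 0.3166/(2π·0.9151) = 0.0551 W/m·K

k = 0.0551 W/m·K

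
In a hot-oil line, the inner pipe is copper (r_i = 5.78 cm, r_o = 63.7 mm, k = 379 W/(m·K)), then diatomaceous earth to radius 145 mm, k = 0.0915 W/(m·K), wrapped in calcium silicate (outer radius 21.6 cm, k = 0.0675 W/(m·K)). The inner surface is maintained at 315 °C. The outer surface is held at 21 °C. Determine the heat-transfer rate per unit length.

Treat each layer as a resistance in series:
  R'_copper = ln(0.0637/0.0578)/(2πk) = 0.09720/(2π·379) = 4.082×10^-5 m·K/W
  R'_diatomaceous earth = ln(0.145/0.0637)/(2πk) = 0.8225/(2π·0.0915) = 1.431 m·K/W
  R'_calcium silicate = ln(0.216/0.145)/(2πk) = 0.3985/(2π·0.0675) = 0.9397 m·K/W
ΣR = 4.082×10^-5 + 1.431 + 0.9397 = 2.371 m·K/W
Q' = ΔT/ΣR = (315 °C − 21 °C)/2.371 = 124 W/m

Q' = 124 W/m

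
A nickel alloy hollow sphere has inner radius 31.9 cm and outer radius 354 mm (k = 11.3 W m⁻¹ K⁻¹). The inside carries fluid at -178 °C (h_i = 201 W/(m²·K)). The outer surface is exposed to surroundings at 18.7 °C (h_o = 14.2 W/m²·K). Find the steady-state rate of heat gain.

Q = 3.87 kW

Treat each layer as a resistance in series:
  R_conv,in = 1/(4πr²h) = 1/(4π·0.319²·201) = 0.003891 K/W
  R_nickel alloy = (1/0.319 − 1/0.354)/(4πk) = 0.3099/(4π·11.3) = 0.002183 K/W
  R_conv,out = 1/(4πr²h) = 1/(4π·0.354²·14.2) = 0.04472 K/W
ΣR = 0.003891 + 0.002183 + 0.04472 = 0.05079 K/W
Q = ΔT/ΣR = (-178 °C − 18.7 °C)/0.05079 = -3870 W
(Negative Q ⇒ heat flows inward; heat gain = 3870 W.)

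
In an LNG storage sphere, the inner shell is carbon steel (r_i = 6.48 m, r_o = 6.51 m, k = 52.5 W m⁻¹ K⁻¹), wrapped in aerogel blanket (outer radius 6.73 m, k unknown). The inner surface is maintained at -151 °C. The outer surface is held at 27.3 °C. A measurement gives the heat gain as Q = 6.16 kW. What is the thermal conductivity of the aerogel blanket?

k = 0.0138 W/m·K

ΣR = ΔT/Q = |-151 − 27.3|/6160 = 0.02894 K/W
Known resistances:
  R_carbon steel = (1/6.48 − 1/6.51)/(4πk) = 7.112×10^-4/(4π·52.5) = 1.078×10^-6 K/W
R_aerogel blanket = ΣR − ΣR_known = 0.02894 − 1.078×10^-6 = 0.02894 K/W
(1/r₁−1/r₂)/(4πk) = 0.02894 ⇒ k = 0.005021/(4π·0.02894) = 0.0138 W/m·K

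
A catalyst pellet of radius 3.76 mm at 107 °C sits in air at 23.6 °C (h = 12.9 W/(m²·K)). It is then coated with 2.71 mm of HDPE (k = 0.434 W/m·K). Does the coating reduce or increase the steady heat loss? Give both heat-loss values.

increases: 0.191 → 0.497 W

Critical radius for a sphere: r_cr = 2k/h = 0.0673 m = 6.73 cm.
Outer radius after coating: r₂ = 0.00376 + 0.00271 = 0.00647 m.
Since r₁ < r_cr and r₂ ≤ r_cr, the coating moves toward the maximum at r_cr — heat loss rises.
Bare: R = 1/(4πr₁²h) = 436.3 K/W; Q = 83.4/436.3 = 0.191 W.
Coated: R = R_cond + R_conv = 167.8 K/W; Q = 83.4/167.8 = 0.497 W.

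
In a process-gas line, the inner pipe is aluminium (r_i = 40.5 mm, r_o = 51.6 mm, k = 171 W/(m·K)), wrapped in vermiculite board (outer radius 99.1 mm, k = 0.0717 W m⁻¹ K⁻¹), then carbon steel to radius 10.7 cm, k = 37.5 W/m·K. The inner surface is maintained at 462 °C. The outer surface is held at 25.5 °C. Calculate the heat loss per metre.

Treat each layer as a resistance in series:
  R'_aluminium = ln(0.0516/0.0405)/(2πk) = 0.2422/(2π·171) = 2.254×10^-4 m·K/W
  R'_vermiculite board = ln(0.0991/0.0516)/(2πk) = 0.6526/(2π·0.0717) = 1.449 m·K/W
  R'_carbon steel = ln(0.107/0.0991)/(2πk) = 0.07670/(2π·37.5) = 3.255×10^-4 m·K/W
ΣR = 2.254×10^-4 + 1.449 + 3.255×10^-4 = 1.450 m·K/W
Q' = ΔT/ΣR = (462 °C − 25.5 °C)/1.450 = 301 W/m

Q' = 301 W/m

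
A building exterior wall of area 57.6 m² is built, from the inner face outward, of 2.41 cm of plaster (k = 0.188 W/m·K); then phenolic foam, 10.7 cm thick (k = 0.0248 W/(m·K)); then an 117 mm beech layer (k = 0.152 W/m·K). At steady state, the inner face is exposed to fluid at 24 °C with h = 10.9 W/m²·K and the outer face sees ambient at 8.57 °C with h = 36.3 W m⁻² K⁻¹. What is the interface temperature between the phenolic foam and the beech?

Treat each layer as a resistance in series:
  R_conv,in = 1/(hA) = 1/(10.9·57.6) = 0.001593 K/W
  R_plaster = L/(kA) = 0.0241/(0.188·57.6) = 0.002226 K/W
  R_phenolic foam = L/(kA) = 0.107/(0.0248·57.6) = 0.07490 K/W
  R_beech = L/(kA) = 0.117/(0.152·57.6) = 0.01336 K/W
  R_conv,out = 1/(hA) = 1/(36.3·57.6) = 4.783×10^-4 K/W
ΣR = 0.001593 + 0.002226 + 0.07490 + 0.01336 + 4.783×10^-4 = 0.09256 K/W
Q = ΔT/ΣR = (24 °C − 8.57 °C)/0.09256 = 166.7 W
From the inner boundary to the phenolic foam/beech interface, ΣR_partial = 0.07872 K/W.
T_interface = T_in − Q·ΣR_partial = 24 °C − (166.7)(0.07872) = 10.9 °C

T = 10.9 °C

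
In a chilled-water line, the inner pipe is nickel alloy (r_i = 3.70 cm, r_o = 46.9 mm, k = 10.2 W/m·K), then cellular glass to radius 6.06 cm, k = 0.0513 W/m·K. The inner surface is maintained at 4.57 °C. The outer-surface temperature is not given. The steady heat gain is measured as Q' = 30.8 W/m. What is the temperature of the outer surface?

T_out = 29.2 °C

Series resistances:
  R'_nickel alloy = ln(0.0469/0.0370)/(2πk) = 0.2371/(2π·10.2) = 0.003700 m·K/W
  R'_cellular glass = ln(0.0606/0.0469)/(2πk) = 0.2563/(2π·0.0513) = 0.7951 m·K/W
ΣR = 0.7988 m·K/W
ΔT = Q'·ΣR = 30.8 × 0.7988 = 24.60 K
Heat flows inward, so T_out = T_in + ΔT = 4.57 + 24.60 = 29.2 °C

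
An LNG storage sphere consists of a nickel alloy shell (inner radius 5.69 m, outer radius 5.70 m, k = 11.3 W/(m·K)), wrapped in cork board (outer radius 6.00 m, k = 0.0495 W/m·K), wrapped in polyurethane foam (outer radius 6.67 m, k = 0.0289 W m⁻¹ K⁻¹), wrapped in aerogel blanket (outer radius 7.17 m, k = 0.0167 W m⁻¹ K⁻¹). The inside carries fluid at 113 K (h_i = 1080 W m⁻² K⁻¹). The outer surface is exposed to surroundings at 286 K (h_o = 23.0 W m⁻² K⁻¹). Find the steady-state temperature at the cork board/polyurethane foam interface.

Resistance network (inner→outer):
  R_conv,in = 1/(4πr²h) = 1/(4π·5.69²·1080) = 2.276×10^-6 K/W
  R_nickel alloy = (1/5.69 − 1/5.70)/(4πk) = 3.083×10^-4/(4π·11.3) = 2.171×10^-6 K/W
  R_cork board = (1/5.70 − 1/6.00)/(4πk) = 0.008772/(4π·0.0495) = 0.01410 K/W
  R_polyurethane foam = (1/6.00 − 1/6.67)/(4πk) = 0.01674/(4π·0.0289) = 0.04610 K/W
  R_aerogel blanket = (1/6.67 − 1/7.17)/(4πk) = 0.01046/(4π·0.0167) = 0.04982 K/W
  R_conv,out = 1/(4πr²h) = 1/(4π·7.17²·23.0) = 6.730×10^-5 K/W
ΣR = 2.276×10^-6 + 2.171×10^-6 + 0.01410 + 0.04610 + 0.04982 + 6.730×10^-5 = 0.1101 K/W
Q = ΔT/ΣR = (113 K − 286 K)/0.1101 = -1571 W
From the inner boundary to the cork board/polyurethane foam interface, ΣR_partial = 0.01410 K/W.
T_interface = T_in − Q·ΣR_partial = 113 K − (-1571)(0.01410) = 135 K

T = 135 K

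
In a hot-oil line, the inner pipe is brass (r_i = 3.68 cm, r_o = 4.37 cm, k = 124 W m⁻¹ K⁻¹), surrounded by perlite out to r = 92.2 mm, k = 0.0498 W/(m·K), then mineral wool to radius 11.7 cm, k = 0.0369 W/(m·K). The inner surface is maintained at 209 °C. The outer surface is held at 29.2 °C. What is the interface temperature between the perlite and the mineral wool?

T = 83.3 °C

Resistance network (inner→outer):
  R'_brass = ln(0.0437/0.0368)/(2πk) = 0.1719/(2π·124) = 2.206×10^-4 m·K/W
  R'_perlite = ln(0.0922/0.0437)/(2πk) = 0.7466/(2π·0.0498) = 2.386 m·K/W
  R'_mineral wool = ln(0.117/0.0922)/(2πk) = 0.2382/(2π·0.0369) = 1.027 m·K/W
ΣR = 2.206×10^-4 + 2.386 + 1.027 = 3.413 m·K/W
Q' = ΔT/ΣR = (209 °C − 29.2 °C)/3.413 = 52.68 W/m
From the inner boundary to the perlite/mineral wool interface, ΣR_partial = 2.386 m·K/W.
T_interface = T_in − Q'·ΣR_partial = 209 °C − (52.68)(2.386) = 83.3 °C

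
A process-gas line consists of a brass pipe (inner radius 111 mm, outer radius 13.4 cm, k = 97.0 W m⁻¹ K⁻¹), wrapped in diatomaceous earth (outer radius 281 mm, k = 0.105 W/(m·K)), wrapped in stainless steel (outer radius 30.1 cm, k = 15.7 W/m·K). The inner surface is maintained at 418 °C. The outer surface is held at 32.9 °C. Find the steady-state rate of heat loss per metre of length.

Resistance network (inner→outer):
  R'_brass = ln(0.134/0.111)/(2πk) = 0.1883/(2π·97.0) = 3.090×10^-4 m·K/W
  R'_diatomaceous earth = ln(0.281/0.134)/(2πk) = 0.7405/(2π·0.105) = 1.122 m·K/W
  R'_stainless steel = ln(0.301/0.281)/(2πk) = 0.06876/(2π·15.7) = 6.970×10^-4 m·K/W
ΣR = 3.090×10^-4 + 1.122 + 6.970×10^-4 = 1.123 m·K/W
Q' = ΔT/ΣR = (418 °C − 32.9 °C)/1.123 = 343 W/m

Q' = 343 W/m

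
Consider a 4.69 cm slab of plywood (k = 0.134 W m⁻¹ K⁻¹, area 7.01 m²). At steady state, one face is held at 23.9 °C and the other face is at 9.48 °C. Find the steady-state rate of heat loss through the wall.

Q = 289 W

Q = kA·ΔT/L = 0.134 × 7.01 × |23.9 °C − 9.48 °C| / 0.0469 = 289 W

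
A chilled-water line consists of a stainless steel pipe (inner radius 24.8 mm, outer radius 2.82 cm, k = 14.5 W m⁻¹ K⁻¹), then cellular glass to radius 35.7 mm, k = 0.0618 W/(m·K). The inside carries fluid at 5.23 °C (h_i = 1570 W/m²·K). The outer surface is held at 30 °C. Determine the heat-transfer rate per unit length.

Q' = 40.4 W/m

Resistance network (inner→outer):
  R'_conv,in = 1/(2πr h) = 1/(2π·0.0248·1570) = 0.004088 m·K/W
  R'_stainless steel = ln(0.0282/0.0248)/(2πk) = 0.1285/(2π·14.5) = 0.001410 m·K/W
  R'_cellular glass = ln(0.0357/0.0282)/(2πk) = 0.2358/(2π·0.0618) = 0.6073 m·K/W
ΣR = 0.004088 + 0.001410 + 0.6073 = 0.6128 m·K/W
Q' = ΔT/ΣR = (5.23 °C − 30 °C)/0.6128 = -40.4 W/m
(Negative Q' ⇒ heat flows inward; heat gain = 40.4 W/m.)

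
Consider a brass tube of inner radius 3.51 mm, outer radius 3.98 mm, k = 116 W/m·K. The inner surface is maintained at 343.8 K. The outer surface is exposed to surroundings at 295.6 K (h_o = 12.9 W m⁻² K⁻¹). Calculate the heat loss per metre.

Q' = 15.5 W/m

Resistance network (inner→outer):
  R'_brass = ln(0.00398/0.00351)/(2πk) = 0.1257/(2π·116) = 1.724×10^-4 m·K/W
  R'_conv,out = 1/(2πr h) = 1/(2π·0.00398·12.9) = 3.100 m·K/W
ΣR = 1.724×10^-4 + 3.100 = 3.100 m·K/W
Q' = ΔT/ΣR = (343.8 K − 295.6 K)/3.100 = 15.5 W/m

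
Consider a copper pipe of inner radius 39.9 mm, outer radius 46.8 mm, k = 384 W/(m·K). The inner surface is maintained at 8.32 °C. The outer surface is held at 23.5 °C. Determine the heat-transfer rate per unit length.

Q' = 2.30×10^5 W/m

Q' = 2πk·ΔT/ln(r₂/r₁) = 2π × 384 × 15.18 / ln(0.0468/0.0399) = 2.30×10^5 W/m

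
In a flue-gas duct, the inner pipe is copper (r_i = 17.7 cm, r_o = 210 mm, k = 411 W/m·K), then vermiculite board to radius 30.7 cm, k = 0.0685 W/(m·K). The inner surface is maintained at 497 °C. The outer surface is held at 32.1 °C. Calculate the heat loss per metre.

Q' = 527 W/m

Series thermal resistances, inner to outer:
  R'_copper = ln(0.210/0.177)/(2πk) = 0.1710/(2π·411) = 6.620×10^-5 m·K/W
  R'_vermiculite board = ln(0.307/0.210)/(2πk) = 0.3797/(2π·0.0685) = 0.8823 m·K/W
ΣR = 6.620×10^-5 + 0.8823 = 0.8824 m·K/W
Q' = ΔT/ΣR = (497 °C − 32.1 °C)/0.8824 = 527 W/m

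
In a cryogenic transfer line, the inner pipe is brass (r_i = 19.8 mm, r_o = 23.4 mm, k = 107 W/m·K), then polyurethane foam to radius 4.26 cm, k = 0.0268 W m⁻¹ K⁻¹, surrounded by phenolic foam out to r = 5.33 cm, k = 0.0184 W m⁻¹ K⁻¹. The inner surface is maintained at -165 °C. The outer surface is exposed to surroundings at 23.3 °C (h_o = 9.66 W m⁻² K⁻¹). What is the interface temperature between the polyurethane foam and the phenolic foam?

Series thermal resistances, inner to outer:
  R'_brass = ln(0.0234/0.0198)/(2πk) = 0.1671/(2π·107) = 2.485×10^-4 m·K/W
  R'_polyurethane foam = ln(0.0426/0.0234)/(2πk) = 0.5991/(2π·0.0268) = 3.558 m·K/W
  R'_phenolic foam = ln(0.0533/0.0426)/(2πk) = 0.2241/(2π·0.0184) = 1.938 m·K/W
  R'_conv,out = 1/(2πr h) = 1/(2π·0.0533·9.66) = 0.3091 m·K/W
ΣR = 2.485×10^-4 + 3.558 + 1.938 + 0.3091 = 5.805 m·K/W
Q' = ΔT/ΣR = (-165 °C − 23.3 °C)/5.805 = -32.44 W/m
From the inner boundary to the polyurethane foam/phenolic foam interface, ΣR_partial = 3.558 m·K/W.
T_interface = T_in − Q'·ΣR_partial = -165 °C − (-32.44)(3.558) = -49.6 °C

T = -49.6 °C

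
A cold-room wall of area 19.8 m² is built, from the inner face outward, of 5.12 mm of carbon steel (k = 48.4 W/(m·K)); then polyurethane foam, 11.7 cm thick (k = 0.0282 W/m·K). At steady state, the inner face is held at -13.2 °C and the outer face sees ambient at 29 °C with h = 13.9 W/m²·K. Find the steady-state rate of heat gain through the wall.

Q = 198 W

Resistance network (inner→outer):
  R_carbon steel = L/(kA) = 0.00512/(48.4·19.8) = 5.343×10^-6 K/W
  R_polyurethane foam = L/(kA) = 0.117/(0.0282·19.8) = 0.2095 K/W
  R_conv,out = 1/(hA) = 1/(13.9·19.8) = 0.003633 K/W
ΣR = 5.343×10^-6 + 0.2095 + 0.003633 = 0.2131 K/W
Q = ΔT/ΣR = (-13.2 °C − 29 °C)/0.2131 = -198 W
(Negative Q ⇒ heat flows inward; heat gain = 198 W.)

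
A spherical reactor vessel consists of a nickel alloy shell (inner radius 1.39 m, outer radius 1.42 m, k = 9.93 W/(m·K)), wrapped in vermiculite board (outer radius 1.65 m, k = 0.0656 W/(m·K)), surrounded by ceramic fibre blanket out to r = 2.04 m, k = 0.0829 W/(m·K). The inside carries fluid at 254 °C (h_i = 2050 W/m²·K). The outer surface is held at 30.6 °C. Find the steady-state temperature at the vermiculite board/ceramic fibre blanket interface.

Treat each layer as a resistance in series:
  R_conv,in = 1/(4πr²h) = 1/(4π·1.39²·2050) = 2.009×10^-5 K/W
  R_nickel alloy = (1/1.39 − 1/1.42)/(4πk) = 0.01520/(4π·9.93) = 1.218×10^-4 K/W
  R_vermiculite board = (1/1.42 − 1/1.65)/(4πk) = 0.09816/(4π·0.0656) = 0.1191 K/W
  R_ceramic fibre blanket = (1/1.65 − 1/2.04)/(4πk) = 0.1159/(4π·0.0829) = 0.1112 K/W
ΣR = 2.009×10^-5 + 1.218×10^-4 + 0.1191 + 0.1112 = 0.2304 K/W
Q = ΔT/ΣR = (254 °C − 30.6 °C)/0.2304 = 969.6 W
From the inner boundary to the vermiculite board/ceramic fibre blanket interface, ΣR_partial = 0.1192 K/W.
T_interface = T_in − Q·ΣR_partial = 254 °C − (969.6)(0.1192) = 138 °C

T = 138 °C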